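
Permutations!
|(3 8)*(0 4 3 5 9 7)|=|(0 4 3 8 5 9 7)|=7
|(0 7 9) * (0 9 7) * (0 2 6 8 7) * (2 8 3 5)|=12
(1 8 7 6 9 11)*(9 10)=(1 8 7 6 10 9 11)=[0, 8, 2, 3, 4, 5, 10, 6, 7, 11, 9, 1]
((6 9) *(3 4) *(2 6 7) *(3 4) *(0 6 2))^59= (0 7 9 6)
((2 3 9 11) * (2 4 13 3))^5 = (13)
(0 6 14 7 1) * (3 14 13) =(0 6 13 3 14 7 1) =[6, 0, 2, 14, 4, 5, 13, 1, 8, 9, 10, 11, 12, 3, 7]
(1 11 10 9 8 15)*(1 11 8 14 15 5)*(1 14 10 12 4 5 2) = (1 8 2)(4 5 14 15 11 12)(9 10) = [0, 8, 1, 3, 5, 14, 6, 7, 2, 10, 9, 12, 4, 13, 15, 11]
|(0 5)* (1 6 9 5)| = 5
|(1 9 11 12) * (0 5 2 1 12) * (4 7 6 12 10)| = |(0 5 2 1 9 11)(4 7 6 12 10)| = 30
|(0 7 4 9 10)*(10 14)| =6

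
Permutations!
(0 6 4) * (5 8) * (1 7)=[6, 7, 2, 3, 0, 8, 4, 1, 5]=(0 6 4)(1 7)(5 8)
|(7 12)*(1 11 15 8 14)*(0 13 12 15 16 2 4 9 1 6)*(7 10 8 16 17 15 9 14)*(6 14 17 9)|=105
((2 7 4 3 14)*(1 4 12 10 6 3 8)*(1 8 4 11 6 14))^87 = ((1 11 6 3)(2 7 12 10 14))^87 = (1 3 6 11)(2 12 14 7 10)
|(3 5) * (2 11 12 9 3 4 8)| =|(2 11 12 9 3 5 4 8)| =8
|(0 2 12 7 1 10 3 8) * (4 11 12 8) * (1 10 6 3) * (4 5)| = 9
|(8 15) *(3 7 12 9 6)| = |(3 7 12 9 6)(8 15)| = 10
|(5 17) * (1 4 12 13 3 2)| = 6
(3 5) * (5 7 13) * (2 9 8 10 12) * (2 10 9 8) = (2 8 9)(3 7 13 5)(10 12) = [0, 1, 8, 7, 4, 3, 6, 13, 9, 2, 12, 11, 10, 5]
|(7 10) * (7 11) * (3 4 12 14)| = 12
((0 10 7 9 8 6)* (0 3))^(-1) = (0 3 6 8 9 7 10)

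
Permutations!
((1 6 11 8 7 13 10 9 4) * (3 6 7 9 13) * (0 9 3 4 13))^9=((0 9 13 10)(1 7 4)(3 6 11 8))^9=(0 9 13 10)(3 6 11 8)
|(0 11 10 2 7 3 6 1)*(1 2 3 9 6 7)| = 9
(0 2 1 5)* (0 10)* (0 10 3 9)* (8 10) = (0 2 1 5 3 9)(8 10) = [2, 5, 1, 9, 4, 3, 6, 7, 10, 0, 8]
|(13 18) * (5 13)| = |(5 13 18)| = 3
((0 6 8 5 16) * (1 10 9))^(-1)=((0 6 8 5 16)(1 10 9))^(-1)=(0 16 5 8 6)(1 9 10)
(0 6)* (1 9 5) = (0 6)(1 9 5) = [6, 9, 2, 3, 4, 1, 0, 7, 8, 5]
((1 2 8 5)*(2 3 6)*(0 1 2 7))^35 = (2 5 8) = ((0 1 3 6 7)(2 8 5))^35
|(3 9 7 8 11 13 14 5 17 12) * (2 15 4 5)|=13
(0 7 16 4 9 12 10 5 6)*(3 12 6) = (0 7 16 4 9 6)(3 12 10 5) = [7, 1, 2, 12, 9, 3, 0, 16, 8, 6, 5, 11, 10, 13, 14, 15, 4]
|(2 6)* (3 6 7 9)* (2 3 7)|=2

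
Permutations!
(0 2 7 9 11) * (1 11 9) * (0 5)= (0 2 7 1 11 5)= [2, 11, 7, 3, 4, 0, 6, 1, 8, 9, 10, 5]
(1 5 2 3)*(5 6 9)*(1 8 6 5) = (1 5 2 3 8 6 9) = [0, 5, 3, 8, 4, 2, 9, 7, 6, 1]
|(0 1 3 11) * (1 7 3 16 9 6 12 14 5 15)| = |(0 7 3 11)(1 16 9 6 12 14 5 15)| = 8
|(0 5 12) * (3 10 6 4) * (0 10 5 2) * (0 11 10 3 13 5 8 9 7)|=|(0 2 11 10 6 4 13 5 12 3 8 9 7)|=13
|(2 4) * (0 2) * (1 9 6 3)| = |(0 2 4)(1 9 6 3)| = 12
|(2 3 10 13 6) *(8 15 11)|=|(2 3 10 13 6)(8 15 11)|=15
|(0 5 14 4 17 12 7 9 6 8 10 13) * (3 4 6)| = |(0 5 14 6 8 10 13)(3 4 17 12 7 9)| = 42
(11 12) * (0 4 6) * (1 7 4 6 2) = (0 6)(1 7 4 2)(11 12) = [6, 7, 1, 3, 2, 5, 0, 4, 8, 9, 10, 12, 11]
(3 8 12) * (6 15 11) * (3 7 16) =(3 8 12 7 16)(6 15 11) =[0, 1, 2, 8, 4, 5, 15, 16, 12, 9, 10, 6, 7, 13, 14, 11, 3]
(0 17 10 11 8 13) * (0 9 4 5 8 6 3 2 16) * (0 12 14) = (0 17 10 11 6 3 2 16 12 14)(4 5 8 13 9) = [17, 1, 16, 2, 5, 8, 3, 7, 13, 4, 11, 6, 14, 9, 0, 15, 12, 10]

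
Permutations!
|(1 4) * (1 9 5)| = |(1 4 9 5)| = 4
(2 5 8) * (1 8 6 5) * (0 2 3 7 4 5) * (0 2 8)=(0 8 3 7 4 5 6 2 1)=[8, 0, 1, 7, 5, 6, 2, 4, 3]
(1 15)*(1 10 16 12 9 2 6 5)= (1 15 10 16 12 9 2 6 5)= [0, 15, 6, 3, 4, 1, 5, 7, 8, 2, 16, 11, 9, 13, 14, 10, 12]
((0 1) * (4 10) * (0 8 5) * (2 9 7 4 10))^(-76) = (10)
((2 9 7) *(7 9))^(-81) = (9)(2 7)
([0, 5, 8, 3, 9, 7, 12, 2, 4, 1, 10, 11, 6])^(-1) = (1 9 4 8 2 7 5)(6 12)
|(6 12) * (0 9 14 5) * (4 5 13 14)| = 4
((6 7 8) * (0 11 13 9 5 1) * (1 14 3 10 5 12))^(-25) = (0 1 12 9 13 11)(3 14 5 10)(6 8 7) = ((0 11 13 9 12 1)(3 10 5 14)(6 7 8))^(-25)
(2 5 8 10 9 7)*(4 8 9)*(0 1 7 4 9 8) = (0 1 7 2 5 8 10 9 4) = [1, 7, 5, 3, 0, 8, 6, 2, 10, 4, 9]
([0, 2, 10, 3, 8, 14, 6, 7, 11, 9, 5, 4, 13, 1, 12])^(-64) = [0, 13, 1, 3, 11, 10, 6, 7, 4, 9, 2, 8, 14, 12, 5]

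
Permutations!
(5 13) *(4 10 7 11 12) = (4 10 7 11 12)(5 13) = [0, 1, 2, 3, 10, 13, 6, 11, 8, 9, 7, 12, 4, 5]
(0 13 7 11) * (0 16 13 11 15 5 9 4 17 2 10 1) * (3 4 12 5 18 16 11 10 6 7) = (0 10 1)(2 6 7 15 18 16 13 3 4 17)(5 9 12) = [10, 0, 6, 4, 17, 9, 7, 15, 8, 12, 1, 11, 5, 3, 14, 18, 13, 2, 16]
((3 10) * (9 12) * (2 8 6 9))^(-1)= (2 12 9 6 8)(3 10)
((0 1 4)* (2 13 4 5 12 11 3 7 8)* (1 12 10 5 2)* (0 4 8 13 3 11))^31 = (0 12)(1 2 3 7 13 8)(5 10) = ((0 12)(1 2 3 7 13 8)(5 10))^31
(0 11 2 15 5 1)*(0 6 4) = (0 11 2 15 5 1 6 4) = [11, 6, 15, 3, 0, 1, 4, 7, 8, 9, 10, 2, 12, 13, 14, 5]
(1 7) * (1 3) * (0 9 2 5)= (0 9 2 5)(1 7 3)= [9, 7, 5, 1, 4, 0, 6, 3, 8, 2]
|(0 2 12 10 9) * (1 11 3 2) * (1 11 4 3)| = 9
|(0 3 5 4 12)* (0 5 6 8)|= |(0 3 6 8)(4 12 5)|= 12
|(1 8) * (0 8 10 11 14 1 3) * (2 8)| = 4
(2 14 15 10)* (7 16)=[0, 1, 14, 3, 4, 5, 6, 16, 8, 9, 2, 11, 12, 13, 15, 10, 7]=(2 14 15 10)(7 16)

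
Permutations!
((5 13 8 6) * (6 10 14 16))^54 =((5 13 8 10 14 16 6))^54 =(5 16 10 13 6 14 8)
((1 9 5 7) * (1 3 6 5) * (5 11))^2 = ((1 9)(3 6 11 5 7))^2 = (3 11 7 6 5)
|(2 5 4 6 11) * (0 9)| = 10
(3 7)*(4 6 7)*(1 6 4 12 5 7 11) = [0, 6, 2, 12, 4, 7, 11, 3, 8, 9, 10, 1, 5] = (1 6 11)(3 12 5 7)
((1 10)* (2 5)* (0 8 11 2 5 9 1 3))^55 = (0 3 10 1 9 2 11 8)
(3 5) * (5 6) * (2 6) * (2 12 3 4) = (2 6 5 4)(3 12) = [0, 1, 6, 12, 2, 4, 5, 7, 8, 9, 10, 11, 3]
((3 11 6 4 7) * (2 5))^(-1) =((2 5)(3 11 6 4 7))^(-1) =(2 5)(3 7 4 6 11)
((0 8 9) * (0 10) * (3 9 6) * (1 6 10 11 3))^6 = (11)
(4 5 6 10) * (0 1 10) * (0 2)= (0 1 10 4 5 6 2)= [1, 10, 0, 3, 5, 6, 2, 7, 8, 9, 4]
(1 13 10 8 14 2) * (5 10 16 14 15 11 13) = (1 5 10 8 15 11 13 16 14 2) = [0, 5, 1, 3, 4, 10, 6, 7, 15, 9, 8, 13, 12, 16, 2, 11, 14]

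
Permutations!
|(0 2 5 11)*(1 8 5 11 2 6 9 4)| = 9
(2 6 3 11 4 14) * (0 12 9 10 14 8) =(0 12 9 10 14 2 6 3 11 4 8) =[12, 1, 6, 11, 8, 5, 3, 7, 0, 10, 14, 4, 9, 13, 2]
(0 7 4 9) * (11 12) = (0 7 4 9)(11 12) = [7, 1, 2, 3, 9, 5, 6, 4, 8, 0, 10, 12, 11]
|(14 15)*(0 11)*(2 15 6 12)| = 10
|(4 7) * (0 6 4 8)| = |(0 6 4 7 8)| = 5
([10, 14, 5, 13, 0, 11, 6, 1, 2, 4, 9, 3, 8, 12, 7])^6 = (14)(0 9)(2 8 12 13 3 11 5)(4 10)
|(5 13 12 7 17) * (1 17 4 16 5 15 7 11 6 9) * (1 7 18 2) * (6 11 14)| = 45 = |(1 17 15 18 2)(4 16 5 13 12 14 6 9 7)|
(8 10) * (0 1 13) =(0 1 13)(8 10) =[1, 13, 2, 3, 4, 5, 6, 7, 10, 9, 8, 11, 12, 0]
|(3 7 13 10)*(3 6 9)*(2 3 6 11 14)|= |(2 3 7 13 10 11 14)(6 9)|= 14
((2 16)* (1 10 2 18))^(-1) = ((1 10 2 16 18))^(-1) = (1 18 16 2 10)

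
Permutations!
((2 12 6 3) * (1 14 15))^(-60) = (15)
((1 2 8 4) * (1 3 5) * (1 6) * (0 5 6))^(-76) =(1 8 3)(2 4 6)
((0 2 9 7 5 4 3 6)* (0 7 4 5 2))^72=(9)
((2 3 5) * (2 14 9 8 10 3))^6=(14)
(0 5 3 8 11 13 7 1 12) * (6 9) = (0 5 3 8 11 13 7 1 12)(6 9) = [5, 12, 2, 8, 4, 3, 9, 1, 11, 6, 10, 13, 0, 7]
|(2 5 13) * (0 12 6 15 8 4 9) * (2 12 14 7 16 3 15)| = |(0 14 7 16 3 15 8 4 9)(2 5 13 12 6)| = 45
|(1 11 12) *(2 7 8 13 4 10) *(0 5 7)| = 24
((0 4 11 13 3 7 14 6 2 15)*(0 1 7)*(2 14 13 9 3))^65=(15)(6 14)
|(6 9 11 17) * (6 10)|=|(6 9 11 17 10)|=5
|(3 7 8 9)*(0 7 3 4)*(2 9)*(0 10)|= |(0 7 8 2 9 4 10)|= 7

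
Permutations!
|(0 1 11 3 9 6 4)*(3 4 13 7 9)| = 4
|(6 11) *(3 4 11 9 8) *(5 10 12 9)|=|(3 4 11 6 5 10 12 9 8)|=9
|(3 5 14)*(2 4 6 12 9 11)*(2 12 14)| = |(2 4 6 14 3 5)(9 11 12)| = 6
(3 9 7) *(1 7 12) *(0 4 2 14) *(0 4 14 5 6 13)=(0 14 4 2 5 6 13)(1 7 3 9 12)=[14, 7, 5, 9, 2, 6, 13, 3, 8, 12, 10, 11, 1, 0, 4]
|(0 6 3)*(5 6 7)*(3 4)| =6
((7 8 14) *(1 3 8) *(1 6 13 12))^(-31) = (1 3 8 14 7 6 13 12) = ((1 3 8 14 7 6 13 12))^(-31)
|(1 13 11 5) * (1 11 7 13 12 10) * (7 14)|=6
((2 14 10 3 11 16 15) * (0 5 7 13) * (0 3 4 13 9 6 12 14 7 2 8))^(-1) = (0 8 15 16 11 3 13 4 10 14 12 6 9 7 2 5)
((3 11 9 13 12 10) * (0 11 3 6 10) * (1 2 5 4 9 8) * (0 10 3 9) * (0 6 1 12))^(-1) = ((0 11 8 12 10 1 2 5 4 6 3 9 13))^(-1) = (0 13 9 3 6 4 5 2 1 10 12 8 11)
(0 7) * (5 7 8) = [8, 1, 2, 3, 4, 7, 6, 0, 5] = (0 8 5 7)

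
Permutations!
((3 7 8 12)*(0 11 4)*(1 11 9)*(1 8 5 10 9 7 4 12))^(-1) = ((0 7 5 10 9 8 1 11 12 3 4))^(-1) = (0 4 3 12 11 1 8 9 10 5 7)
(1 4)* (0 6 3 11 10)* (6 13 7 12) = (0 13 7 12 6 3 11 10)(1 4) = [13, 4, 2, 11, 1, 5, 3, 12, 8, 9, 0, 10, 6, 7]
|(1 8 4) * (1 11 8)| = |(4 11 8)| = 3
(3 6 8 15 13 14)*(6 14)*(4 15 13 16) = [0, 1, 2, 14, 15, 5, 8, 7, 13, 9, 10, 11, 12, 6, 3, 16, 4] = (3 14)(4 15 16)(6 8 13)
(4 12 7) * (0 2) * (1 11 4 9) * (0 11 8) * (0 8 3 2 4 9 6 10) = (0 4 12 7 6 10)(1 3 2 11 9) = [4, 3, 11, 2, 12, 5, 10, 6, 8, 1, 0, 9, 7]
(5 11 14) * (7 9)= (5 11 14)(7 9)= [0, 1, 2, 3, 4, 11, 6, 9, 8, 7, 10, 14, 12, 13, 5]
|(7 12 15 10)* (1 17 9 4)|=|(1 17 9 4)(7 12 15 10)|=4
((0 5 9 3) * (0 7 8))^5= (0 8 7 3 9 5)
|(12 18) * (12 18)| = 1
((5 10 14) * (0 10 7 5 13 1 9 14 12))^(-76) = (14)(0 12 10)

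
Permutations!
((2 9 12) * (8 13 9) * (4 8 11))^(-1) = ((2 11 4 8 13 9 12))^(-1) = (2 12 9 13 8 4 11)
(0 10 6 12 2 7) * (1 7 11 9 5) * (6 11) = [10, 7, 6, 3, 4, 1, 12, 0, 8, 5, 11, 9, 2] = (0 10 11 9 5 1 7)(2 6 12)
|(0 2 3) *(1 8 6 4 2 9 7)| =9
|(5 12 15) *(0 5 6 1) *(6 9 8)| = |(0 5 12 15 9 8 6 1)| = 8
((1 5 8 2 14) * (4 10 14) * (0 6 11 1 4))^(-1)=(0 2 8 5 1 11 6)(4 14 10)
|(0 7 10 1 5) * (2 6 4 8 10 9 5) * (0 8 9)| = |(0 7)(1 2 6 4 9 5 8 10)| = 8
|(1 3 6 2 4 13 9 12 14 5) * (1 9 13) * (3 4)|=12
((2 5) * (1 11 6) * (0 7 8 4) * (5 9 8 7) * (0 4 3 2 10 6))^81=((0 5 10 6 1 11)(2 9 8 3))^81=(0 6)(1 5)(2 9 8 3)(10 11)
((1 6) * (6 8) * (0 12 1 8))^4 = ((0 12 1)(6 8))^4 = (0 12 1)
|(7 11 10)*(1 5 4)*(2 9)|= 6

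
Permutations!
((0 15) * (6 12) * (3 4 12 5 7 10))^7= (0 15)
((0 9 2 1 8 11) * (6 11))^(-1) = ((0 9 2 1 8 6 11))^(-1) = (0 11 6 8 1 2 9)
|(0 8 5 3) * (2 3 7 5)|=4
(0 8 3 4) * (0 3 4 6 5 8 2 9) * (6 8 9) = (0 2 6 5 9)(3 8 4) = [2, 1, 6, 8, 3, 9, 5, 7, 4, 0]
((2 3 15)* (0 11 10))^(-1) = (0 10 11)(2 15 3)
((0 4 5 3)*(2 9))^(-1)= (0 3 5 4)(2 9)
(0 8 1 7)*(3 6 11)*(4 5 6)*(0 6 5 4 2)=(0 8 1 7 6 11 3 2)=[8, 7, 0, 2, 4, 5, 11, 6, 1, 9, 10, 3]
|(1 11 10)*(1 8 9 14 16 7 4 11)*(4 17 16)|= |(4 11 10 8 9 14)(7 17 16)|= 6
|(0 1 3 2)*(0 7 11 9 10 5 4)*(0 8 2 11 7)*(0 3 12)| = 24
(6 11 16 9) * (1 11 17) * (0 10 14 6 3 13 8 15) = [10, 11, 2, 13, 4, 5, 17, 7, 15, 3, 14, 16, 12, 8, 6, 0, 9, 1] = (0 10 14 6 17 1 11 16 9 3 13 8 15)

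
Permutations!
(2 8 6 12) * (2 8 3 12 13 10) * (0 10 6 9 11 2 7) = [10, 1, 3, 12, 4, 5, 13, 0, 9, 11, 7, 2, 8, 6] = (0 10 7)(2 3 12 8 9 11)(6 13)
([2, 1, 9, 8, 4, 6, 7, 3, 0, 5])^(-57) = (0 8 3 7 6 5 9 2)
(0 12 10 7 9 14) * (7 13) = (0 12 10 13 7 9 14) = [12, 1, 2, 3, 4, 5, 6, 9, 8, 14, 13, 11, 10, 7, 0]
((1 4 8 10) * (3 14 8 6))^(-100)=((1 4 6 3 14 8 10))^(-100)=(1 8 3 4 10 14 6)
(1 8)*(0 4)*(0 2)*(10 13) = (0 4 2)(1 8)(10 13) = [4, 8, 0, 3, 2, 5, 6, 7, 1, 9, 13, 11, 12, 10]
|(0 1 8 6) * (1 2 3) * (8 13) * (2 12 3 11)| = 14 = |(0 12 3 1 13 8 6)(2 11)|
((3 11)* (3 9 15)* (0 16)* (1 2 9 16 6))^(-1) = (0 16 11 3 15 9 2 1 6)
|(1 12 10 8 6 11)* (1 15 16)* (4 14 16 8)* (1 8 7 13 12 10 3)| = |(1 10 4 14 16 8 6 11 15 7 13 12 3)| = 13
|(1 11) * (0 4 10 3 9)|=10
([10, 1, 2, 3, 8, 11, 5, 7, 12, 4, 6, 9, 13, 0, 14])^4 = [11, 1, 2, 3, 0, 8, 4, 7, 10, 13, 9, 12, 6, 5, 14]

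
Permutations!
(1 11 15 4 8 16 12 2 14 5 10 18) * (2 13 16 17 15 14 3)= (1 11 14 5 10 18)(2 3)(4 8 17 15)(12 13 16)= [0, 11, 3, 2, 8, 10, 6, 7, 17, 9, 18, 14, 13, 16, 5, 4, 12, 15, 1]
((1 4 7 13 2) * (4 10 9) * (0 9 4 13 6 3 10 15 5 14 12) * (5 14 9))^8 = ((0 5 9 13 2 1 15 14 12)(3 10 4 7 6))^8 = (0 12 14 15 1 2 13 9 5)(3 7 10 6 4)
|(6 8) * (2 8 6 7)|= 3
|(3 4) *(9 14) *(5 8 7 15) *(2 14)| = |(2 14 9)(3 4)(5 8 7 15)| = 12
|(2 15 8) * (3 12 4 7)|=12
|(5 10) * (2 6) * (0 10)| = 6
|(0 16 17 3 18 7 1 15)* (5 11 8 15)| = |(0 16 17 3 18 7 1 5 11 8 15)| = 11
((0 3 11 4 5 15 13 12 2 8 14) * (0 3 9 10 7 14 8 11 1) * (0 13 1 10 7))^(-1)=((0 9 7 14 3 10)(1 13 12 2 11 4 5 15))^(-1)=(0 10 3 14 7 9)(1 15 5 4 11 2 12 13)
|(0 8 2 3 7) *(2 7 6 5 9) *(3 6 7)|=4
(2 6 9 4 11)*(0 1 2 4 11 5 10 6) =(0 1 2)(4 5 10 6 9 11) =[1, 2, 0, 3, 5, 10, 9, 7, 8, 11, 6, 4]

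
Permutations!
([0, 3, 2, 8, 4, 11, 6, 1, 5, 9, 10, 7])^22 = [0, 11, 2, 7, 4, 3, 6, 5, 1, 9, 10, 8]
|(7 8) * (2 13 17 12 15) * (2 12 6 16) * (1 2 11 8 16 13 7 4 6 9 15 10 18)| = 15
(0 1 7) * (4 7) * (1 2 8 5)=(0 2 8 5 1 4 7)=[2, 4, 8, 3, 7, 1, 6, 0, 5]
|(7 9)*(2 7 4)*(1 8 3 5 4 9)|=|(9)(1 8 3 5 4 2 7)|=7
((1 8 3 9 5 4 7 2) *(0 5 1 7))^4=(9)(0 5 4)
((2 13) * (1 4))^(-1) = (1 4)(2 13)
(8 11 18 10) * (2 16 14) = (2 16 14)(8 11 18 10) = [0, 1, 16, 3, 4, 5, 6, 7, 11, 9, 8, 18, 12, 13, 2, 15, 14, 17, 10]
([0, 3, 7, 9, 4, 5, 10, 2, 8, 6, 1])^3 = (1 6 3 10 9)(2 7)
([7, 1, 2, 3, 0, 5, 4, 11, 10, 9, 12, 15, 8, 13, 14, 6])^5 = [4, 1, 2, 3, 6, 5, 15, 0, 12, 9, 8, 7, 10, 13, 14, 11]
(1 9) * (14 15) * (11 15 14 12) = (1 9)(11 15 12) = [0, 9, 2, 3, 4, 5, 6, 7, 8, 1, 10, 15, 11, 13, 14, 12]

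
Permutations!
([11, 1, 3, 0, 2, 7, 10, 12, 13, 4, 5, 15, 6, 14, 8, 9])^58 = (0 15 4 3 11 9 2)(5 6 7 10 12)(8 13 14)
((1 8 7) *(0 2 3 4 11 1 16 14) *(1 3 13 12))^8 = (0 14 16 7 8 1 12 13 2)(3 11 4)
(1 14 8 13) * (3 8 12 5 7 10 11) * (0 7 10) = (0 7)(1 14 12 5 10 11 3 8 13) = [7, 14, 2, 8, 4, 10, 6, 0, 13, 9, 11, 3, 5, 1, 12]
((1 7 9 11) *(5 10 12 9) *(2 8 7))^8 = (1 11 9 12 10 5 7 8 2)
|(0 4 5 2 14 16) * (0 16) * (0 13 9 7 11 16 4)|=|(2 14 13 9 7 11 16 4 5)|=9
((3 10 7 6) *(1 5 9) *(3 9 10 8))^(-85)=((1 5 10 7 6 9)(3 8))^(-85)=(1 9 6 7 10 5)(3 8)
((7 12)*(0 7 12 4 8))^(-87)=((12)(0 7 4 8))^(-87)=(12)(0 7 4 8)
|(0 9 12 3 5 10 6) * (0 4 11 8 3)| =21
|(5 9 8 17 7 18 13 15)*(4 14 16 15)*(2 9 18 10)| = |(2 9 8 17 7 10)(4 14 16 15 5 18 13)| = 42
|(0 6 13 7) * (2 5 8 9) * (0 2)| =|(0 6 13 7 2 5 8 9)| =8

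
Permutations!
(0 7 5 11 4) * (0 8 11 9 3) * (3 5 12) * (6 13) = (0 7 12 3)(4 8 11)(5 9)(6 13) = [7, 1, 2, 0, 8, 9, 13, 12, 11, 5, 10, 4, 3, 6]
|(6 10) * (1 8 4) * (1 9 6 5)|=7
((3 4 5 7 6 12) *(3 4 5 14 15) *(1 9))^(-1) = (1 9)(3 15 14 4 12 6 7 5)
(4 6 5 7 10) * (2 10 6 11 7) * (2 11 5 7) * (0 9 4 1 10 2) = (0 9 4 5 11)(1 10)(6 7) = [9, 10, 2, 3, 5, 11, 7, 6, 8, 4, 1, 0]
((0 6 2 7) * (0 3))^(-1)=(0 3 7 2 6)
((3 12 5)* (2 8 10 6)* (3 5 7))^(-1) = ((2 8 10 6)(3 12 7))^(-1) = (2 6 10 8)(3 7 12)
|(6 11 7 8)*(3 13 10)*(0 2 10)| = 20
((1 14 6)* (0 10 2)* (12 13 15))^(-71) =(0 10 2)(1 14 6)(12 13 15)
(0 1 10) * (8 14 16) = (0 1 10)(8 14 16) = [1, 10, 2, 3, 4, 5, 6, 7, 14, 9, 0, 11, 12, 13, 16, 15, 8]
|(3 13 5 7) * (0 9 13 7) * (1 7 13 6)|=8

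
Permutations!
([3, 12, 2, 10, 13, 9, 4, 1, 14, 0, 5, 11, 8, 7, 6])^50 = [0, 8, 2, 3, 7, 5, 13, 12, 6, 9, 10, 11, 14, 1, 4]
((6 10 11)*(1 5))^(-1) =(1 5)(6 11 10)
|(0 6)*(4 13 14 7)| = |(0 6)(4 13 14 7)| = 4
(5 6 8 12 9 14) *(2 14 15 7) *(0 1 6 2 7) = (0 1 6 8 12 9 15)(2 14 5) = [1, 6, 14, 3, 4, 2, 8, 7, 12, 15, 10, 11, 9, 13, 5, 0]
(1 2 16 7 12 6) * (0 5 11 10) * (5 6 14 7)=(0 6 1 2 16 5 11 10)(7 12 14)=[6, 2, 16, 3, 4, 11, 1, 12, 8, 9, 0, 10, 14, 13, 7, 15, 5]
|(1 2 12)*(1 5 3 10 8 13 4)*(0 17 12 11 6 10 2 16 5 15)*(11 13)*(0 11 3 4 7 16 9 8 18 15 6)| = 40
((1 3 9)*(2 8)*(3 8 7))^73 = ((1 8 2 7 3 9))^73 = (1 8 2 7 3 9)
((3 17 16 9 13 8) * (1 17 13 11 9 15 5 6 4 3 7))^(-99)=(17)(9 11)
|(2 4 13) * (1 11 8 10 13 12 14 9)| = |(1 11 8 10 13 2 4 12 14 9)| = 10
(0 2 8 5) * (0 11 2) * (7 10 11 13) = [0, 1, 8, 3, 4, 13, 6, 10, 5, 9, 11, 2, 12, 7] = (2 8 5 13 7 10 11)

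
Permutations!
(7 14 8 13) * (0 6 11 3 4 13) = (0 6 11 3 4 13 7 14 8) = [6, 1, 2, 4, 13, 5, 11, 14, 0, 9, 10, 3, 12, 7, 8]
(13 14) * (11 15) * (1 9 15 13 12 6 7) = (1 9 15 11 13 14 12 6 7) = [0, 9, 2, 3, 4, 5, 7, 1, 8, 15, 10, 13, 6, 14, 12, 11]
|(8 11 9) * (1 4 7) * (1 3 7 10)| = 6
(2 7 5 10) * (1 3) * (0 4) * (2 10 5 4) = (10)(0 2 7 4)(1 3) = [2, 3, 7, 1, 0, 5, 6, 4, 8, 9, 10]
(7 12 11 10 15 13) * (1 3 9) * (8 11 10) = (1 3 9)(7 12 10 15 13)(8 11) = [0, 3, 2, 9, 4, 5, 6, 12, 11, 1, 15, 8, 10, 7, 14, 13]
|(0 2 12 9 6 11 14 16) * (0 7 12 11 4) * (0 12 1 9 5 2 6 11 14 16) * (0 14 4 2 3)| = 35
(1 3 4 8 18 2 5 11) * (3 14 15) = (1 14 15 3 4 8 18 2 5 11) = [0, 14, 5, 4, 8, 11, 6, 7, 18, 9, 10, 1, 12, 13, 15, 3, 16, 17, 2]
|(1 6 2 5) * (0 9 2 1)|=|(0 9 2 5)(1 6)|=4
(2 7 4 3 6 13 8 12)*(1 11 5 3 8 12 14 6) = (1 11 5 3)(2 7 4 8 14 6 13 12) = [0, 11, 7, 1, 8, 3, 13, 4, 14, 9, 10, 5, 2, 12, 6]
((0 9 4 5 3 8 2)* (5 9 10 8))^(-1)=((0 10 8 2)(3 5)(4 9))^(-1)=(0 2 8 10)(3 5)(4 9)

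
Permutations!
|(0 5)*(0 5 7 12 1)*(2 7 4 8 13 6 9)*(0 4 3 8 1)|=|(0 3 8 13 6 9 2 7 12)(1 4)|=18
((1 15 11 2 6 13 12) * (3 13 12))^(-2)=((1 15 11 2 6 12)(3 13))^(-2)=(1 6 11)(2 15 12)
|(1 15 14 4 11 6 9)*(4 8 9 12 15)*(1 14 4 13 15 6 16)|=6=|(1 13 15 4 11 16)(6 12)(8 9 14)|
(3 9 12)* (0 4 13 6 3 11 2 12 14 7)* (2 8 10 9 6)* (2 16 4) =[2, 1, 12, 6, 13, 5, 3, 0, 10, 14, 9, 8, 11, 16, 7, 15, 4] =(0 2 12 11 8 10 9 14 7)(3 6)(4 13 16)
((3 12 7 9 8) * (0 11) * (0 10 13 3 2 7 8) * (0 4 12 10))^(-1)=((0 11)(2 7 9 4 12 8)(3 10 13))^(-1)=(0 11)(2 8 12 4 9 7)(3 13 10)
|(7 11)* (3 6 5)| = 6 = |(3 6 5)(7 11)|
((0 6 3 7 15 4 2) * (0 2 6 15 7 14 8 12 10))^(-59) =((0 15 4 6 3 14 8 12 10))^(-59) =(0 3 10 6 12 4 8 15 14)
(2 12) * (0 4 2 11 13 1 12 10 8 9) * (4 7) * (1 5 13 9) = [7, 12, 10, 3, 2, 13, 6, 4, 1, 0, 8, 9, 11, 5] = (0 7 4 2 10 8 1 12 11 9)(5 13)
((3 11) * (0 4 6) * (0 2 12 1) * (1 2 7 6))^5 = ((0 4 1)(2 12)(3 11)(6 7))^5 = (0 1 4)(2 12)(3 11)(6 7)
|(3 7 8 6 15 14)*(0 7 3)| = |(0 7 8 6 15 14)| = 6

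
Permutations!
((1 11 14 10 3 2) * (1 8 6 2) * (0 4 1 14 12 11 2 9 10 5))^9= (0 14 10 6 2 4 5 3 9 8 1)(11 12)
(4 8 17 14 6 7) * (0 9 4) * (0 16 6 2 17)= (0 9 4 8)(2 17 14)(6 7 16)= [9, 1, 17, 3, 8, 5, 7, 16, 0, 4, 10, 11, 12, 13, 2, 15, 6, 14]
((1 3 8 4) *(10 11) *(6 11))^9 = (11)(1 3 8 4)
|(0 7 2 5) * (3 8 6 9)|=|(0 7 2 5)(3 8 6 9)|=4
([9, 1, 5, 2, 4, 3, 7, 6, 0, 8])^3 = (9)(6 7)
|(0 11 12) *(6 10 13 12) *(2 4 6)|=|(0 11 2 4 6 10 13 12)|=8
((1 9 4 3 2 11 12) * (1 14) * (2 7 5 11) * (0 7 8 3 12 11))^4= ((0 7 5)(1 9 4 12 14)(3 8))^4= (0 7 5)(1 14 12 4 9)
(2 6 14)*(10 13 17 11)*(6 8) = (2 8 6 14)(10 13 17 11) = [0, 1, 8, 3, 4, 5, 14, 7, 6, 9, 13, 10, 12, 17, 2, 15, 16, 11]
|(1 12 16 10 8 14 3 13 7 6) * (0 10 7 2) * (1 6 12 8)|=24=|(0 10 1 8 14 3 13 2)(7 12 16)|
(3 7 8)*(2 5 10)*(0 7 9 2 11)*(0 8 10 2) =(0 7 10 11 8 3 9)(2 5) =[7, 1, 5, 9, 4, 2, 6, 10, 3, 0, 11, 8]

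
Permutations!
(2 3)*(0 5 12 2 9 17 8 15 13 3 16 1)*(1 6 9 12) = (0 5 1)(2 16 6 9 17 8 15 13 3 12) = [5, 0, 16, 12, 4, 1, 9, 7, 15, 17, 10, 11, 2, 3, 14, 13, 6, 8]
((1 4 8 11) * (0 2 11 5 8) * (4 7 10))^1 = (0 2 11 1 7 10 4)(5 8)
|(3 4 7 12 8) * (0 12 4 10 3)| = 6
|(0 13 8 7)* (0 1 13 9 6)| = 12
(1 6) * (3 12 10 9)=[0, 6, 2, 12, 4, 5, 1, 7, 8, 3, 9, 11, 10]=(1 6)(3 12 10 9)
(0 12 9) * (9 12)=[9, 1, 2, 3, 4, 5, 6, 7, 8, 0, 10, 11, 12]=(12)(0 9)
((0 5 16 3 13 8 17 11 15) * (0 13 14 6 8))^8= ((0 5 16 3 14 6 8 17 11 15 13))^8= (0 11 6 16 13 17 14 5 15 8 3)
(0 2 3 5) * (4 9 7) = (0 2 3 5)(4 9 7) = [2, 1, 3, 5, 9, 0, 6, 4, 8, 7]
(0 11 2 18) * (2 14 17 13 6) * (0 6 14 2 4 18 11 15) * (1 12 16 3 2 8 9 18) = [15, 12, 11, 2, 1, 5, 4, 7, 9, 18, 10, 8, 16, 14, 17, 0, 3, 13, 6] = (0 15)(1 12 16 3 2 11 8 9 18 6 4)(13 14 17)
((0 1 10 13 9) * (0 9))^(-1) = ((0 1 10 13))^(-1) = (0 13 10 1)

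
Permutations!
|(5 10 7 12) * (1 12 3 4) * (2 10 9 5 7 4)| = |(1 12 7 3 2 10 4)(5 9)| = 14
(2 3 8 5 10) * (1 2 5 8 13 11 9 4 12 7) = [0, 2, 3, 13, 12, 10, 6, 1, 8, 4, 5, 9, 7, 11] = (1 2 3 13 11 9 4 12 7)(5 10)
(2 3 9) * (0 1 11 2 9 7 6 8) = [1, 11, 3, 7, 4, 5, 8, 6, 0, 9, 10, 2] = (0 1 11 2 3 7 6 8)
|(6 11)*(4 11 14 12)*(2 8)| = 10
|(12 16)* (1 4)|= 2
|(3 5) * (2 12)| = |(2 12)(3 5)| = 2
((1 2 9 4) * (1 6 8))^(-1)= (1 8 6 4 9 2)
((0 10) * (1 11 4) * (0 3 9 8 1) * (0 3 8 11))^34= (0 8)(1 10)(3 11)(4 9)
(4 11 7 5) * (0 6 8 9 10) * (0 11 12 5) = (0 6 8 9 10 11 7)(4 12 5) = [6, 1, 2, 3, 12, 4, 8, 0, 9, 10, 11, 7, 5]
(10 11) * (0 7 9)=(0 7 9)(10 11)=[7, 1, 2, 3, 4, 5, 6, 9, 8, 0, 11, 10]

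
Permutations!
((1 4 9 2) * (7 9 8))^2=(1 8 9)(2 4 7)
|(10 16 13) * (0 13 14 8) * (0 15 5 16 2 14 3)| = 10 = |(0 13 10 2 14 8 15 5 16 3)|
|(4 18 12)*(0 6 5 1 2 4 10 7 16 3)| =12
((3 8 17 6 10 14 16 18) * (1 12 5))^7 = ((1 12 5)(3 8 17 6 10 14 16 18))^7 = (1 12 5)(3 18 16 14 10 6 17 8)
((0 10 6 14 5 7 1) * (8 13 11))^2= (0 6 5 1 10 14 7)(8 11 13)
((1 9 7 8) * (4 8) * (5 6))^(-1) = (1 8 4 7 9)(5 6)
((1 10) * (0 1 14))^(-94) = (0 10)(1 14)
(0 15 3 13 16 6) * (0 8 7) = (0 15 3 13 16 6 8 7) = [15, 1, 2, 13, 4, 5, 8, 0, 7, 9, 10, 11, 12, 16, 14, 3, 6]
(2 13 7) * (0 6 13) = (0 6 13 7 2) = [6, 1, 0, 3, 4, 5, 13, 2, 8, 9, 10, 11, 12, 7]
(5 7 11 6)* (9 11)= (5 7 9 11 6)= [0, 1, 2, 3, 4, 7, 5, 9, 8, 11, 10, 6]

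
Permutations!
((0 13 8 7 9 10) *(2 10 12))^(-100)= (0 9)(2 8)(7 10)(12 13)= ((0 13 8 7 9 12 2 10))^(-100)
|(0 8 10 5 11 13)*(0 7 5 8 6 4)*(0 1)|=4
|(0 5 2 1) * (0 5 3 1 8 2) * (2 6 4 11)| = |(0 3 1 5)(2 8 6 4 11)| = 20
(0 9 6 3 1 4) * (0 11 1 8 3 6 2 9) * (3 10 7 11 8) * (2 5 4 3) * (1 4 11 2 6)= [0, 3, 9, 6, 8, 11, 1, 2, 10, 5, 7, 4]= (1 3 6)(2 9 5 11 4 8 10 7)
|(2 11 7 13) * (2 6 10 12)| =|(2 11 7 13 6 10 12)| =7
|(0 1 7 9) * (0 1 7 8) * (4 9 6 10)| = 8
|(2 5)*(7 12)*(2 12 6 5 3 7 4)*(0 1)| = 14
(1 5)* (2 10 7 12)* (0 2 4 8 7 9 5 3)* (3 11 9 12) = (0 2 10 12 4 8 7 3)(1 11 9 5) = [2, 11, 10, 0, 8, 1, 6, 3, 7, 5, 12, 9, 4]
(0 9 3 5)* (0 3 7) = (0 9 7)(3 5) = [9, 1, 2, 5, 4, 3, 6, 0, 8, 7]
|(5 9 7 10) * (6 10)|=|(5 9 7 6 10)|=5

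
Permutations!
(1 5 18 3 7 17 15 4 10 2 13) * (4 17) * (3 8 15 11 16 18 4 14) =(1 5 4 10 2 13)(3 7 14)(8 15 17 11 16 18) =[0, 5, 13, 7, 10, 4, 6, 14, 15, 9, 2, 16, 12, 1, 3, 17, 18, 11, 8]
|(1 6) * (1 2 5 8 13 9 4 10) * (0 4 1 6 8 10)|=|(0 4)(1 8 13 9)(2 5 10 6)|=4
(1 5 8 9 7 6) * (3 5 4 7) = (1 4 7 6)(3 5 8 9) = [0, 4, 2, 5, 7, 8, 1, 6, 9, 3]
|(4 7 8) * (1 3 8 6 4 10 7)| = |(1 3 8 10 7 6 4)| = 7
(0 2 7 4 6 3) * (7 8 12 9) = (0 2 8 12 9 7 4 6 3) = [2, 1, 8, 0, 6, 5, 3, 4, 12, 7, 10, 11, 9]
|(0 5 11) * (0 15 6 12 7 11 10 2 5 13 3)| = 15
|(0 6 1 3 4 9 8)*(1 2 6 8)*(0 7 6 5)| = 12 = |(0 8 7 6 2 5)(1 3 4 9)|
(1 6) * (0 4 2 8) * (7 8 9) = (0 4 2 9 7 8)(1 6) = [4, 6, 9, 3, 2, 5, 1, 8, 0, 7]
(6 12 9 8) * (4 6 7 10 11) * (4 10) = [0, 1, 2, 3, 6, 5, 12, 4, 7, 8, 11, 10, 9] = (4 6 12 9 8 7)(10 11)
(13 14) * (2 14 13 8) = (2 14 8) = [0, 1, 14, 3, 4, 5, 6, 7, 2, 9, 10, 11, 12, 13, 8]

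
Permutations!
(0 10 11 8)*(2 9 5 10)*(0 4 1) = (0 2 9 5 10 11 8 4 1) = [2, 0, 9, 3, 1, 10, 6, 7, 4, 5, 11, 8]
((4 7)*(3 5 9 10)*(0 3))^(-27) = (0 9 3 10 5)(4 7)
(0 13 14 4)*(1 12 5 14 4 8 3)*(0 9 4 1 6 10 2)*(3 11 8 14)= (14)(0 13 1 12 5 3 6 10 2)(4 9)(8 11)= [13, 12, 0, 6, 9, 3, 10, 7, 11, 4, 2, 8, 5, 1, 14]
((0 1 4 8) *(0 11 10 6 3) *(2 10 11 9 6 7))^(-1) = (11)(0 3 6 9 8 4 1)(2 7 10)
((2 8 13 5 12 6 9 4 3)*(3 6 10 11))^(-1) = ((2 8 13 5 12 10 11 3)(4 6 9))^(-1) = (2 3 11 10 12 5 13 8)(4 9 6)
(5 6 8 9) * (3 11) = (3 11)(5 6 8 9) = [0, 1, 2, 11, 4, 6, 8, 7, 9, 5, 10, 3]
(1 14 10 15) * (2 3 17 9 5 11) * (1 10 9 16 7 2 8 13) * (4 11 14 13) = [0, 13, 3, 17, 11, 14, 6, 2, 4, 5, 15, 8, 12, 1, 9, 10, 7, 16] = (1 13)(2 3 17 16 7)(4 11 8)(5 14 9)(10 15)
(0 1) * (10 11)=[1, 0, 2, 3, 4, 5, 6, 7, 8, 9, 11, 10]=(0 1)(10 11)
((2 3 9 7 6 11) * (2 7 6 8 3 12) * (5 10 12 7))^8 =((2 7 8 3 9 6 11 5 10 12))^8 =(2 10 11 9 8)(3 7 12 5 6)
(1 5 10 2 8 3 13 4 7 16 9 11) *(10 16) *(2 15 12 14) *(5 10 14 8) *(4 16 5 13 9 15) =(1 10 4 7 14 2 13 16 15 12 8 3 9 11) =[0, 10, 13, 9, 7, 5, 6, 14, 3, 11, 4, 1, 8, 16, 2, 12, 15]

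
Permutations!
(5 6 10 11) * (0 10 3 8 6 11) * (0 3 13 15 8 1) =(0 10 3 1)(5 11)(6 13 15 8) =[10, 0, 2, 1, 4, 11, 13, 7, 6, 9, 3, 5, 12, 15, 14, 8]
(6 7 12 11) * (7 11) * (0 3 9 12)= [3, 1, 2, 9, 4, 5, 11, 0, 8, 12, 10, 6, 7]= (0 3 9 12 7)(6 11)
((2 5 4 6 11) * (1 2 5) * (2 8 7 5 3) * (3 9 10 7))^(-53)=((1 8 3 2)(4 6 11 9 10 7 5))^(-53)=(1 2 3 8)(4 9 5 11 7 6 10)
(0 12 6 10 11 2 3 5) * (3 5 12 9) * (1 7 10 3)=(0 9 1 7 10 11 2 5)(3 12 6)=[9, 7, 5, 12, 4, 0, 3, 10, 8, 1, 11, 2, 6]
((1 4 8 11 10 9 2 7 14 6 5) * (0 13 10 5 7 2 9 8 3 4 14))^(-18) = (0 10 11 1 6)(5 14 7 13 8)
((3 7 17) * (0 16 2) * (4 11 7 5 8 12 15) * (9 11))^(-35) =(0 16 2)(3 4)(5 9)(7 12)(8 11)(15 17)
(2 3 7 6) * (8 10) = (2 3 7 6)(8 10) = [0, 1, 3, 7, 4, 5, 2, 6, 10, 9, 8]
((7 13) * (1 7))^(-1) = (1 13 7)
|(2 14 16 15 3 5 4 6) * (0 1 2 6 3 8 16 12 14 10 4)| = 42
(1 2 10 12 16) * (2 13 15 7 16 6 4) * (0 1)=(0 1 13 15 7 16)(2 10 12 6 4)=[1, 13, 10, 3, 2, 5, 4, 16, 8, 9, 12, 11, 6, 15, 14, 7, 0]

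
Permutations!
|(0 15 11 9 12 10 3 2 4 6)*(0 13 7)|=12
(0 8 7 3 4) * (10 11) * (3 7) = [8, 1, 2, 4, 0, 5, 6, 7, 3, 9, 11, 10] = (0 8 3 4)(10 11)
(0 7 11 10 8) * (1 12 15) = (0 7 11 10 8)(1 12 15) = [7, 12, 2, 3, 4, 5, 6, 11, 0, 9, 8, 10, 15, 13, 14, 1]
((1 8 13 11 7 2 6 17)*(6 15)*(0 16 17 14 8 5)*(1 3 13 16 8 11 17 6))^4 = (0 14 15 8 11 1 16 7 5 6 2)(3 13 17)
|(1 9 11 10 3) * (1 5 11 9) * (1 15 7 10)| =7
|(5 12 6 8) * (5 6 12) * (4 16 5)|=6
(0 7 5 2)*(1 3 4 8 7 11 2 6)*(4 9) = (0 11 2)(1 3 9 4 8 7 5 6) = [11, 3, 0, 9, 8, 6, 1, 5, 7, 4, 10, 2]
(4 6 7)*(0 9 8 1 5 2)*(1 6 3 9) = [1, 5, 0, 9, 3, 2, 7, 4, 6, 8] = (0 1 5 2)(3 9 8 6 7 4)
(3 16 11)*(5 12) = (3 16 11)(5 12) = [0, 1, 2, 16, 4, 12, 6, 7, 8, 9, 10, 3, 5, 13, 14, 15, 11]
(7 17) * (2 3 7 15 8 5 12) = (2 3 7 17 15 8 5 12) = [0, 1, 3, 7, 4, 12, 6, 17, 5, 9, 10, 11, 2, 13, 14, 8, 16, 15]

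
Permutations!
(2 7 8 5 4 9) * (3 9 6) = [0, 1, 7, 9, 6, 4, 3, 8, 5, 2] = (2 7 8 5 4 6 3 9)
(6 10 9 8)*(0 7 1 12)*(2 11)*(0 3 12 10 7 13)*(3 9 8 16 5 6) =[13, 10, 11, 12, 4, 6, 7, 1, 3, 16, 8, 2, 9, 0, 14, 15, 5] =(0 13)(1 10 8 3 12 9 16 5 6 7)(2 11)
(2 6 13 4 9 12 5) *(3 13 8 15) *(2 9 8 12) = (2 6 12 5 9)(3 13 4 8 15) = [0, 1, 6, 13, 8, 9, 12, 7, 15, 2, 10, 11, 5, 4, 14, 3]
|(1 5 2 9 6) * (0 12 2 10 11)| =9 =|(0 12 2 9 6 1 5 10 11)|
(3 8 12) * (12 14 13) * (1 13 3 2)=(1 13 12 2)(3 8 14)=[0, 13, 1, 8, 4, 5, 6, 7, 14, 9, 10, 11, 2, 12, 3]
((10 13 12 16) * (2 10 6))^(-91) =((2 10 13 12 16 6))^(-91) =(2 6 16 12 13 10)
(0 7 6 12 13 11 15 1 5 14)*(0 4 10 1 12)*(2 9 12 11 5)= (0 7 6)(1 2 9 12 13 5 14 4 10)(11 15)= [7, 2, 9, 3, 10, 14, 0, 6, 8, 12, 1, 15, 13, 5, 4, 11]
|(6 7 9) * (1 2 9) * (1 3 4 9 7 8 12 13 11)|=|(1 2 7 3 4 9 6 8 12 13 11)|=11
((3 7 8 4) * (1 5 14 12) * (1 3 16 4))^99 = ((1 5 14 12 3 7 8)(4 16))^99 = (1 5 14 12 3 7 8)(4 16)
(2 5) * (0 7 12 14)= [7, 1, 5, 3, 4, 2, 6, 12, 8, 9, 10, 11, 14, 13, 0]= (0 7 12 14)(2 5)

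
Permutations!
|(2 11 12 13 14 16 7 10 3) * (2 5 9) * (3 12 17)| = 6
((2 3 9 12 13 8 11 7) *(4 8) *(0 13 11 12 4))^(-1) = (0 13)(2 7 11 12 8 4 9 3)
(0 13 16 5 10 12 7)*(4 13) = (0 4 13 16 5 10 12 7) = [4, 1, 2, 3, 13, 10, 6, 0, 8, 9, 12, 11, 7, 16, 14, 15, 5]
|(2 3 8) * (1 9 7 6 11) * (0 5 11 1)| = 12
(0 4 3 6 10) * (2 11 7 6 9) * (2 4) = (0 2 11 7 6 10)(3 9 4) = [2, 1, 11, 9, 3, 5, 10, 6, 8, 4, 0, 7]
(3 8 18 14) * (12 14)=[0, 1, 2, 8, 4, 5, 6, 7, 18, 9, 10, 11, 14, 13, 3, 15, 16, 17, 12]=(3 8 18 12 14)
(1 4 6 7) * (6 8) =(1 4 8 6 7) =[0, 4, 2, 3, 8, 5, 7, 1, 6]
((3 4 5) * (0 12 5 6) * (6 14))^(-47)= (0 5 4 6 12 3 14)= ((0 12 5 3 4 14 6))^(-47)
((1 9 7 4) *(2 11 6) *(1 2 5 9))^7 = (11)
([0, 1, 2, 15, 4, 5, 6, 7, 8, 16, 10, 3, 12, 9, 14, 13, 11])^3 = (3 9)(11 13)(15 16)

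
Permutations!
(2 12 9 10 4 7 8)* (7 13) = (2 12 9 10 4 13 7 8) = [0, 1, 12, 3, 13, 5, 6, 8, 2, 10, 4, 11, 9, 7]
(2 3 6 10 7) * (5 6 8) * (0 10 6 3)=(0 10 7 2)(3 8 5)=[10, 1, 0, 8, 4, 3, 6, 2, 5, 9, 7]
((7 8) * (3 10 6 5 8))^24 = ((3 10 6 5 8 7))^24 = (10)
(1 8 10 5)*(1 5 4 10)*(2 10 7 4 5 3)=(1 8)(2 10 5 3)(4 7)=[0, 8, 10, 2, 7, 3, 6, 4, 1, 9, 5]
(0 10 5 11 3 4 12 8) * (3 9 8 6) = [10, 1, 2, 4, 12, 11, 3, 7, 0, 8, 5, 9, 6] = (0 10 5 11 9 8)(3 4 12 6)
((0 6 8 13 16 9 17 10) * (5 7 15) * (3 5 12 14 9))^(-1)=((0 6 8 13 16 3 5 7 15 12 14 9 17 10))^(-1)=(0 10 17 9 14 12 15 7 5 3 16 13 8 6)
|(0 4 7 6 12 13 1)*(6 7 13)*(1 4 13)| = 4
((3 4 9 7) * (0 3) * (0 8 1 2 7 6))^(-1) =(0 6 9 4 3)(1 8 7 2)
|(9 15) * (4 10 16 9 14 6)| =|(4 10 16 9 15 14 6)| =7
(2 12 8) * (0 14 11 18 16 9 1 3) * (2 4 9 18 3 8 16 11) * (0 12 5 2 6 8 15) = (0 14 6 8 4 9 1 15)(2 5)(3 12 16 18 11) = [14, 15, 5, 12, 9, 2, 8, 7, 4, 1, 10, 3, 16, 13, 6, 0, 18, 17, 11]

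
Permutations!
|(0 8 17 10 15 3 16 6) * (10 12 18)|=10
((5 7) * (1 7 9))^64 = (9)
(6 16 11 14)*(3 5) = (3 5)(6 16 11 14) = [0, 1, 2, 5, 4, 3, 16, 7, 8, 9, 10, 14, 12, 13, 6, 15, 11]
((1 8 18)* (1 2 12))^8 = ((1 8 18 2 12))^8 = (1 2 8 12 18)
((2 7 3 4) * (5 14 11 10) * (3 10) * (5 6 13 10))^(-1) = (2 4 3 11 14 5 7)(6 10 13)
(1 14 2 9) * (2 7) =(1 14 7 2 9) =[0, 14, 9, 3, 4, 5, 6, 2, 8, 1, 10, 11, 12, 13, 7]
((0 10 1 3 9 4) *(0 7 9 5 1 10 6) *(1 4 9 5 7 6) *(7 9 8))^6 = (10)(0 5 9)(1 4 8)(3 6 7)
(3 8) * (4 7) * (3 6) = (3 8 6)(4 7) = [0, 1, 2, 8, 7, 5, 3, 4, 6]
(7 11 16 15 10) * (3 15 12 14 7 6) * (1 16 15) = [0, 16, 2, 1, 4, 5, 3, 11, 8, 9, 6, 15, 14, 13, 7, 10, 12] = (1 16 12 14 7 11 15 10 6 3)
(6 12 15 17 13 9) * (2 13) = [0, 1, 13, 3, 4, 5, 12, 7, 8, 6, 10, 11, 15, 9, 14, 17, 16, 2] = (2 13 9 6 12 15 17)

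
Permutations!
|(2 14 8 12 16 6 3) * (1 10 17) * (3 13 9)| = 9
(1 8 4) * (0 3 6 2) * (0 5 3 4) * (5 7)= [4, 8, 7, 6, 1, 3, 2, 5, 0]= (0 4 1 8)(2 7 5 3 6)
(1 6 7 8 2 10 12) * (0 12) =(0 12 1 6 7 8 2 10) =[12, 6, 10, 3, 4, 5, 7, 8, 2, 9, 0, 11, 1]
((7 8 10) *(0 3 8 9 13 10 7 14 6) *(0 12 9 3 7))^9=((0 7 3 8)(6 12 9 13 10 14))^9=(0 7 3 8)(6 13)(9 14)(10 12)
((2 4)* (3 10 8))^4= (3 10 8)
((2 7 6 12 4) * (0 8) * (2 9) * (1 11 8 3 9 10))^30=(0 12)(1 2)(3 4)(6 8)(7 11)(9 10)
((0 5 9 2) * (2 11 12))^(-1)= (0 2 12 11 9 5)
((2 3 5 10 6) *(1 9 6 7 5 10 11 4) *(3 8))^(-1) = (1 4 11 5 7 10 3 8 2 6 9) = ((1 9 6 2 8 3 10 7 5 11 4))^(-1)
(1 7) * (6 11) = (1 7)(6 11) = [0, 7, 2, 3, 4, 5, 11, 1, 8, 9, 10, 6]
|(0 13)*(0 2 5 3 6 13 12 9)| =15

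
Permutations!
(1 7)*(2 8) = (1 7)(2 8) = [0, 7, 8, 3, 4, 5, 6, 1, 2]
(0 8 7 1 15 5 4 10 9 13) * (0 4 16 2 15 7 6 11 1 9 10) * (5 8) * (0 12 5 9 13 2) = (0 9 2 15 8 6 11 1 7 13 4 12 5 16) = [9, 7, 15, 3, 12, 16, 11, 13, 6, 2, 10, 1, 5, 4, 14, 8, 0]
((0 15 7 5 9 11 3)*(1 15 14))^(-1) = (0 3 11 9 5 7 15 1 14)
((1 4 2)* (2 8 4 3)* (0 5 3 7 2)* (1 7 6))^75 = (1 6)(2 7)(4 8)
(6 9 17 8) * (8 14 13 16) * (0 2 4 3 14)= (0 2 4 3 14 13 16 8 6 9 17)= [2, 1, 4, 14, 3, 5, 9, 7, 6, 17, 10, 11, 12, 16, 13, 15, 8, 0]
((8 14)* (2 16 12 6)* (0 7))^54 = (2 12)(6 16)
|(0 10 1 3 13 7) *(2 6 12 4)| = |(0 10 1 3 13 7)(2 6 12 4)| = 12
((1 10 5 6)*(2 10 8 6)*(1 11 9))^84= ((1 8 6 11 9)(2 10 5))^84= (1 9 11 6 8)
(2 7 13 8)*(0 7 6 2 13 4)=(0 7 4)(2 6)(8 13)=[7, 1, 6, 3, 0, 5, 2, 4, 13, 9, 10, 11, 12, 8]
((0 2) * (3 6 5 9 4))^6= ((0 2)(3 6 5 9 4))^6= (3 6 5 9 4)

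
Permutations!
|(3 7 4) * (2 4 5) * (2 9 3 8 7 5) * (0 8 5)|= |(0 8 7 2 4 5 9 3)|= 8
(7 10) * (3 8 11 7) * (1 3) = (1 3 8 11 7 10) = [0, 3, 2, 8, 4, 5, 6, 10, 11, 9, 1, 7]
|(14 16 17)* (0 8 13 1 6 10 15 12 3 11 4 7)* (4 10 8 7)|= 60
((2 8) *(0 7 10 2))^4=(0 8 2 10 7)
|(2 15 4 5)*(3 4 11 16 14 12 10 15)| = 12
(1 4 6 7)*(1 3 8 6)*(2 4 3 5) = (1 3 8 6 7 5 2 4) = [0, 3, 4, 8, 1, 2, 7, 5, 6]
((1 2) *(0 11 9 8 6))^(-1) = ((0 11 9 8 6)(1 2))^(-1) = (0 6 8 9 11)(1 2)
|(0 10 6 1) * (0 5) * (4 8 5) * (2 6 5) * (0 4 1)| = |(0 10 5 4 8 2 6)| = 7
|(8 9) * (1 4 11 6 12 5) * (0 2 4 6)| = 4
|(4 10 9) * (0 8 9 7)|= 6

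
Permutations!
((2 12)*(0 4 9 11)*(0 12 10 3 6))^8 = (0 6 3 10 2 12 11 9 4)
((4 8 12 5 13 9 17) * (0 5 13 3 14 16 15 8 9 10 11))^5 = (0 15 11 16 10 14 13 3 12 5 8)(4 17 9)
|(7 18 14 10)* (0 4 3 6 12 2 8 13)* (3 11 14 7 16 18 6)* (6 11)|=42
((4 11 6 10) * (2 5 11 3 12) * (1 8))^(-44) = ((1 8)(2 5 11 6 10 4 3 12))^(-44) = (2 10)(3 11)(4 5)(6 12)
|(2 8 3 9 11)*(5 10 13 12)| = 20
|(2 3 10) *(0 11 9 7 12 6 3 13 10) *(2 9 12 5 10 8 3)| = |(0 11 12 6 2 13 8 3)(5 10 9 7)| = 8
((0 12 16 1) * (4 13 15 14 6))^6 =((0 12 16 1)(4 13 15 14 6))^6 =(0 16)(1 12)(4 13 15 14 6)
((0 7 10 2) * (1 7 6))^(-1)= (0 2 10 7 1 6)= ((0 6 1 7 10 2))^(-1)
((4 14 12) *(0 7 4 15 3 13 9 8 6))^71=(0 15 6 12 8 14 9 4 13 7 3)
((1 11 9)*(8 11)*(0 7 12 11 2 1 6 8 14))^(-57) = (0 11 8 14 12 6 1 7 9 2) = ((0 7 12 11 9 6 8 2 1 14))^(-57)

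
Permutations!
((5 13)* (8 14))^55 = ((5 13)(8 14))^55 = (5 13)(8 14)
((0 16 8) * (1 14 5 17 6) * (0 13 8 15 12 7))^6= (0 16 15 12 7)(1 14 5 17 6)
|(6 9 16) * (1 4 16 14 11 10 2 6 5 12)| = 30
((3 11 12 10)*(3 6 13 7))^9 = ((3 11 12 10 6 13 7))^9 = (3 12 6 7 11 10 13)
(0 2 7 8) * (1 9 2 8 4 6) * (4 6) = (0 8)(1 9 2 7 6) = [8, 9, 7, 3, 4, 5, 1, 6, 0, 2]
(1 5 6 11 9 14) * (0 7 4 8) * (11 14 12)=(0 7 4 8)(1 5 6 14)(9 12 11)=[7, 5, 2, 3, 8, 6, 14, 4, 0, 12, 10, 9, 11, 13, 1]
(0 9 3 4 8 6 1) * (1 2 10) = (0 9 3 4 8 6 2 10 1) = [9, 0, 10, 4, 8, 5, 2, 7, 6, 3, 1]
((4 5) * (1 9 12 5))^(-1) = ((1 9 12 5 4))^(-1) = (1 4 5 12 9)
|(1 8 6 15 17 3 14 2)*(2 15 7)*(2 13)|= |(1 8 6 7 13 2)(3 14 15 17)|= 12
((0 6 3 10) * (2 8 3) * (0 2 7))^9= ((0 6 7)(2 8 3 10))^9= (2 8 3 10)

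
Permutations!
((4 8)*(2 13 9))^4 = ((2 13 9)(4 8))^4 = (2 13 9)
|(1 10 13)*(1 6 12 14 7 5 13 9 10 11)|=|(1 11)(5 13 6 12 14 7)(9 10)|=6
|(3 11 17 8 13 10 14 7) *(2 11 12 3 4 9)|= |(2 11 17 8 13 10 14 7 4 9)(3 12)|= 10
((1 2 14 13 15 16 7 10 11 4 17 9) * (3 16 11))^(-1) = (1 9 17 4 11 15 13 14 2)(3 10 7 16)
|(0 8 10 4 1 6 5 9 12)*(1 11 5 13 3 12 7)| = 13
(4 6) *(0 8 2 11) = (0 8 2 11)(4 6) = [8, 1, 11, 3, 6, 5, 4, 7, 2, 9, 10, 0]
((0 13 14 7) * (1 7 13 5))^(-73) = (0 7 1 5)(13 14)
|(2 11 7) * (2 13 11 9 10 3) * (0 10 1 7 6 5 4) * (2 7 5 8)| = 13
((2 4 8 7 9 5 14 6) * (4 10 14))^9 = (2 10 14 6)(4 5 9 7 8)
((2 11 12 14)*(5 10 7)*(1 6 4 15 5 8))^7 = (1 8 7 10 5 15 4 6)(2 14 12 11)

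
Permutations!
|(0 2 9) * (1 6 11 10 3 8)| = 6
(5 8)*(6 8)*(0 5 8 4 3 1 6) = (8)(0 5)(1 6 4 3) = [5, 6, 2, 1, 3, 0, 4, 7, 8]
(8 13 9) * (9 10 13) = [0, 1, 2, 3, 4, 5, 6, 7, 9, 8, 13, 11, 12, 10] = (8 9)(10 13)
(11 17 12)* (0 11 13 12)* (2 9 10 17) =(0 11 2 9 10 17)(12 13) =[11, 1, 9, 3, 4, 5, 6, 7, 8, 10, 17, 2, 13, 12, 14, 15, 16, 0]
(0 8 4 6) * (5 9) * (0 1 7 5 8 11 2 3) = (0 11 2 3)(1 7 5 9 8 4 6) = [11, 7, 3, 0, 6, 9, 1, 5, 4, 8, 10, 2]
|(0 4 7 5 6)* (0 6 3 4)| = |(3 4 7 5)| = 4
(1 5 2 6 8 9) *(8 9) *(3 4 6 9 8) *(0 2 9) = (0 2)(1 5 9)(3 4 6 8) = [2, 5, 0, 4, 6, 9, 8, 7, 3, 1]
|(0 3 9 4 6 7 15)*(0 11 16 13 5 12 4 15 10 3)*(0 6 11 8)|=24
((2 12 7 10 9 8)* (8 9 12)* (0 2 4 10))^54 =((0 2 8 4 10 12 7))^54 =(0 12 4 2 7 10 8)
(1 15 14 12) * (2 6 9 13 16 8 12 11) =(1 15 14 11 2 6 9 13 16 8 12) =[0, 15, 6, 3, 4, 5, 9, 7, 12, 13, 10, 2, 1, 16, 11, 14, 8]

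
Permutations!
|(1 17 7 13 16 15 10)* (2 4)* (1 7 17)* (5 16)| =|(17)(2 4)(5 16 15 10 7 13)| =6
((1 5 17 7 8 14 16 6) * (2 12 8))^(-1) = ((1 5 17 7 2 12 8 14 16 6))^(-1) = (1 6 16 14 8 12 2 7 17 5)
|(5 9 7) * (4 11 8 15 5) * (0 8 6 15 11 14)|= |(0 8 11 6 15 5 9 7 4 14)|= 10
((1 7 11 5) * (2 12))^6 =((1 7 11 5)(2 12))^6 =(12)(1 11)(5 7)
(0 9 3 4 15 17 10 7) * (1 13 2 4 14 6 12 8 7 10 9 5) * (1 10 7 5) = (0 1 13 2 4 15 17 9 3 14 6 12 8 5 10 7) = [1, 13, 4, 14, 15, 10, 12, 0, 5, 3, 7, 11, 8, 2, 6, 17, 16, 9]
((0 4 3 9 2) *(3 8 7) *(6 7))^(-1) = (0 2 9 3 7 6 8 4)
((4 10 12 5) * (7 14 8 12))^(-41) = (4 10 7 14 8 12 5)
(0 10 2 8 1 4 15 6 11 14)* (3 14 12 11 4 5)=(0 10 2 8 1 5 3 14)(4 15 6)(11 12)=[10, 5, 8, 14, 15, 3, 4, 7, 1, 9, 2, 12, 11, 13, 0, 6]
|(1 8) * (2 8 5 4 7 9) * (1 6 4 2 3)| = 9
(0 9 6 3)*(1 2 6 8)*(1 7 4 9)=(0 1 2 6 3)(4 9 8 7)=[1, 2, 6, 0, 9, 5, 3, 4, 7, 8]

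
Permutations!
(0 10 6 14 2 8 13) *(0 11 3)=[10, 1, 8, 0, 4, 5, 14, 7, 13, 9, 6, 3, 12, 11, 2]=(0 10 6 14 2 8 13 11 3)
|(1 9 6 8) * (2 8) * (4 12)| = 10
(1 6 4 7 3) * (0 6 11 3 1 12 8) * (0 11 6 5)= (0 5)(1 6 4 7)(3 12 8 11)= [5, 6, 2, 12, 7, 0, 4, 1, 11, 9, 10, 3, 8]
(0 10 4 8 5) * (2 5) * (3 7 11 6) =(0 10 4 8 2 5)(3 7 11 6) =[10, 1, 5, 7, 8, 0, 3, 11, 2, 9, 4, 6]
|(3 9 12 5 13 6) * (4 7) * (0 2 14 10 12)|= |(0 2 14 10 12 5 13 6 3 9)(4 7)|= 10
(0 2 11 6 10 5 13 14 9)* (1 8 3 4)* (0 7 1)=(0 2 11 6 10 5 13 14 9 7 1 8 3 4)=[2, 8, 11, 4, 0, 13, 10, 1, 3, 7, 5, 6, 12, 14, 9]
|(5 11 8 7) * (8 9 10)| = 6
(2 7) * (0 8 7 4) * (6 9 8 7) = (0 7 2 4)(6 9 8) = [7, 1, 4, 3, 0, 5, 9, 2, 6, 8]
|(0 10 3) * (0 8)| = |(0 10 3 8)| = 4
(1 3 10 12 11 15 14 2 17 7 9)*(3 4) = (1 4 3 10 12 11 15 14 2 17 7 9) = [0, 4, 17, 10, 3, 5, 6, 9, 8, 1, 12, 15, 11, 13, 2, 14, 16, 7]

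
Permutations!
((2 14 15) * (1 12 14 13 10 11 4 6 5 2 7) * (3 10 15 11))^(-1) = ((1 12 14 11 4 6 5 2 13 15 7)(3 10))^(-1) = (1 7 15 13 2 5 6 4 11 14 12)(3 10)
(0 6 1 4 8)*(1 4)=(0 6 4 8)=[6, 1, 2, 3, 8, 5, 4, 7, 0]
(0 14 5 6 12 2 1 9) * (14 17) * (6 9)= (0 17 14 5 9)(1 6 12 2)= [17, 6, 1, 3, 4, 9, 12, 7, 8, 0, 10, 11, 2, 13, 5, 15, 16, 14]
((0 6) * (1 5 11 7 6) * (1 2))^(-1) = (0 6 7 11 5 1 2)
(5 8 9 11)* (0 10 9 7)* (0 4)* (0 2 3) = (0 10 9 11 5 8 7 4 2 3) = [10, 1, 3, 0, 2, 8, 6, 4, 7, 11, 9, 5]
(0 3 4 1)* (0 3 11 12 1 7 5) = [11, 3, 2, 4, 7, 0, 6, 5, 8, 9, 10, 12, 1] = (0 11 12 1 3 4 7 5)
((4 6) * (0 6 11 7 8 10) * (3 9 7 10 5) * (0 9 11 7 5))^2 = ((0 6 4 7 8)(3 11 10 9 5))^2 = (0 4 8 6 7)(3 10 5 11 9)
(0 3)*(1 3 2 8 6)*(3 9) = [2, 9, 8, 0, 4, 5, 1, 7, 6, 3] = (0 2 8 6 1 9 3)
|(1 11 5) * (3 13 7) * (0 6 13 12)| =|(0 6 13 7 3 12)(1 11 5)| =6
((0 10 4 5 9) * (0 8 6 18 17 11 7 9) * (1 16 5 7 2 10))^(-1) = (0 5 16 1)(2 11 17 18 6 8 9 7 4 10)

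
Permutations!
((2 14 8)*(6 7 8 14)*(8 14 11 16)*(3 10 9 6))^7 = (2 11 6 3 16 7 10 8 14 9)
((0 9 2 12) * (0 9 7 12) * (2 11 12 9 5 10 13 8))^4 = (0 12 8 9 10)(2 11 13 7 5)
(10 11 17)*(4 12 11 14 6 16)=(4 12 11 17 10 14 6 16)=[0, 1, 2, 3, 12, 5, 16, 7, 8, 9, 14, 17, 11, 13, 6, 15, 4, 10]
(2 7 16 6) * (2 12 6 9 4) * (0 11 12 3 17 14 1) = (0 11 12 6 3 17 14 1)(2 7 16 9 4) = [11, 0, 7, 17, 2, 5, 3, 16, 8, 4, 10, 12, 6, 13, 1, 15, 9, 14]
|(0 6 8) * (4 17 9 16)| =12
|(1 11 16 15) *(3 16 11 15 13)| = |(1 15)(3 16 13)| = 6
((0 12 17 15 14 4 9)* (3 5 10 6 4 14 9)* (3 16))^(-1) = (0 9 15 17 12)(3 16 4 6 10 5)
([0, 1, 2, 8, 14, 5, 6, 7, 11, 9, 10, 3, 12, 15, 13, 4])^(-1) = (3 11 8)(4 15 13 14)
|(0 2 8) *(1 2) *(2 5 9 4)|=7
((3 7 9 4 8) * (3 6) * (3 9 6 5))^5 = ((3 7 6 9 4 8 5))^5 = (3 8 9 7 5 4 6)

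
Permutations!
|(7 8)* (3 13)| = 2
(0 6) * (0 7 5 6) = (5 6 7) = [0, 1, 2, 3, 4, 6, 7, 5]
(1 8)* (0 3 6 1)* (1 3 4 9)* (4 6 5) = (0 6 3 5 4 9 1 8) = [6, 8, 2, 5, 9, 4, 3, 7, 0, 1]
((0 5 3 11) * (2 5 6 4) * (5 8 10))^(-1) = (0 11 3 5 10 8 2 4 6)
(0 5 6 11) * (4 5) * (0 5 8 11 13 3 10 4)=(3 10 4 8 11 5 6 13)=[0, 1, 2, 10, 8, 6, 13, 7, 11, 9, 4, 5, 12, 3]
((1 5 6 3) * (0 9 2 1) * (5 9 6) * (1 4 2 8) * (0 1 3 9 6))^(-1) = ((1 6 9 8 3)(2 4))^(-1) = (1 3 8 9 6)(2 4)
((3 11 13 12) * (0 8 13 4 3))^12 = (13)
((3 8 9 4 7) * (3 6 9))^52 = (9)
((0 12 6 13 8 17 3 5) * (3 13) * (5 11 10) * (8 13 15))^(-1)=(0 5 10 11 3 6 12)(8 15 17)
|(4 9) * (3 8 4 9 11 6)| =5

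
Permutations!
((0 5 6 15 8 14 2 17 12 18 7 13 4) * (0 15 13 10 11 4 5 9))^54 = (2 14 8 15 4 11 10 7 18 12 17)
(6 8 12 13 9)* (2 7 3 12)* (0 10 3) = (0 10 3 12 13 9 6 8 2 7) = [10, 1, 7, 12, 4, 5, 8, 0, 2, 6, 3, 11, 13, 9]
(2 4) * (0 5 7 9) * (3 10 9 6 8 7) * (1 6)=(0 5 3 10 9)(1 6 8 7)(2 4)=[5, 6, 4, 10, 2, 3, 8, 1, 7, 0, 9]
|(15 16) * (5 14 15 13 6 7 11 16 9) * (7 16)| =12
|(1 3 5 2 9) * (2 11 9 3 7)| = 7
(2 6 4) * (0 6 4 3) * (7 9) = (0 6 3)(2 4)(7 9) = [6, 1, 4, 0, 2, 5, 3, 9, 8, 7]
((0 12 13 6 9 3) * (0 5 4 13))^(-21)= (0 12)(3 13)(4 9)(5 6)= ((0 12)(3 5 4 13 6 9))^(-21)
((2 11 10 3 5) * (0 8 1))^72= (2 10 5 11 3)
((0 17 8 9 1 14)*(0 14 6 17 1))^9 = (0 17)(1 8)(6 9)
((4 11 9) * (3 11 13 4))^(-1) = ((3 11 9)(4 13))^(-1) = (3 9 11)(4 13)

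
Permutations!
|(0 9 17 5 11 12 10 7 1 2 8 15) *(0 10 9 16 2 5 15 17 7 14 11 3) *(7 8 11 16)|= 10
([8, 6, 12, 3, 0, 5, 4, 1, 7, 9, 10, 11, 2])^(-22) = [7, 4, 2, 3, 8, 5, 0, 6, 1, 9, 10, 11, 12]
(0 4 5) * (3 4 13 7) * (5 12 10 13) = [5, 1, 2, 4, 12, 0, 6, 3, 8, 9, 13, 11, 10, 7] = (0 5)(3 4 12 10 13 7)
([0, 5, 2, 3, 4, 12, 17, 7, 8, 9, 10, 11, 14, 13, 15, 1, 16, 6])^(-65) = [0, 1, 2, 3, 4, 5, 17, 7, 8, 9, 10, 11, 12, 13, 14, 15, 16, 6]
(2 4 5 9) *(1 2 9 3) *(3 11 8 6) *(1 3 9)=(1 2 4 5 11 8 6 9)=[0, 2, 4, 3, 5, 11, 9, 7, 6, 1, 10, 8]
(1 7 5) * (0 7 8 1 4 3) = (0 7 5 4 3)(1 8) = [7, 8, 2, 0, 3, 4, 6, 5, 1]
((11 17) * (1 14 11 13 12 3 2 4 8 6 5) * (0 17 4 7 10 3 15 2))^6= ((0 17 13 12 15 2 7 10 3)(1 14 11 4 8 6 5))^6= (0 7 12)(1 5 6 8 4 11 14)(2 13 3)(10 15 17)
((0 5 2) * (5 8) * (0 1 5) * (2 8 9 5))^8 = ((0 9 5 8)(1 2))^8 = (9)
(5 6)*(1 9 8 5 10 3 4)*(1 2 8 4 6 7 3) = [0, 9, 8, 6, 2, 7, 10, 3, 5, 4, 1] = (1 9 4 2 8 5 7 3 6 10)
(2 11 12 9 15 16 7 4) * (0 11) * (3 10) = [11, 1, 0, 10, 2, 5, 6, 4, 8, 15, 3, 12, 9, 13, 14, 16, 7] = (0 11 12 9 15 16 7 4 2)(3 10)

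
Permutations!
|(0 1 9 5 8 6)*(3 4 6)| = |(0 1 9 5 8 3 4 6)| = 8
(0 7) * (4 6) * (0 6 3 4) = (0 7 6)(3 4) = [7, 1, 2, 4, 3, 5, 0, 6]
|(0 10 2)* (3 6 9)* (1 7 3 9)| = |(0 10 2)(1 7 3 6)| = 12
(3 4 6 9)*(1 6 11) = (1 6 9 3 4 11) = [0, 6, 2, 4, 11, 5, 9, 7, 8, 3, 10, 1]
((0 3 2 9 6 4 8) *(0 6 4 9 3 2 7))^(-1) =(0 7 3 2)(4 9 6 8)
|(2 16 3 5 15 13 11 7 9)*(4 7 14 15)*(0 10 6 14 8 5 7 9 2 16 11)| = |(0 10 6 14 15 13)(2 11 8 5 4 9 16 3 7)| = 18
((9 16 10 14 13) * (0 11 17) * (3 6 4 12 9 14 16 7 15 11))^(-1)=((0 3 6 4 12 9 7 15 11 17)(10 16)(13 14))^(-1)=(0 17 11 15 7 9 12 4 6 3)(10 16)(13 14)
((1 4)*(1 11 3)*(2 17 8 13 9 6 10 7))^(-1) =(1 3 11 4)(2 7 10 6 9 13 8 17)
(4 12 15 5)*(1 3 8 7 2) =(1 3 8 7 2)(4 12 15 5) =[0, 3, 1, 8, 12, 4, 6, 2, 7, 9, 10, 11, 15, 13, 14, 5]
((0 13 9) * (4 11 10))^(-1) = (0 9 13)(4 10 11)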